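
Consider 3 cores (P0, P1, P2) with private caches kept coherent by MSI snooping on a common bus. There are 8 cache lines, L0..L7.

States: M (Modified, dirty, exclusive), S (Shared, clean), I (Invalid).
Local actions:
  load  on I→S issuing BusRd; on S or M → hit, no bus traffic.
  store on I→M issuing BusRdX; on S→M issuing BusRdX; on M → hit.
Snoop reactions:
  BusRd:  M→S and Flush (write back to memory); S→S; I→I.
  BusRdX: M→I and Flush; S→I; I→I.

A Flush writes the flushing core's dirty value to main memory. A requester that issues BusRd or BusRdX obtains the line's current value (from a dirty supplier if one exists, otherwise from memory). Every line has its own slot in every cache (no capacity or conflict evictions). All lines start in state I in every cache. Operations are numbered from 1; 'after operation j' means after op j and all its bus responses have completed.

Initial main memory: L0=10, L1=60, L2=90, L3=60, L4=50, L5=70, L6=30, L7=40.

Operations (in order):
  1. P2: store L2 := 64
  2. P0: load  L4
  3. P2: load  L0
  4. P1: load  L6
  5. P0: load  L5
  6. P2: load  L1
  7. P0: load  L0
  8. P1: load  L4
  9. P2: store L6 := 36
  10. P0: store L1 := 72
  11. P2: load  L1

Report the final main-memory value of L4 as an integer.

memory[L4] = 50

  op1 P2: store L2 := 64 → I/I/M on L2; bus BusRdX; mem=90
  op2 P0: load  L4 → S/I/I on L4; bus BusRd; mem=50
  op3 P2: load  L0 → I/I/S on L0; bus BusRd; mem=10
  op4 P1: load  L6 → I/S/I on L6; bus BusRd; mem=30
  op5 P0: load  L5 → S/I/I on L5; bus BusRd; mem=70
  op6 P2: load  L1 → I/I/S on L1; bus BusRd; mem=60
  op7 P0: load  L0 → S/I/S on L0; bus BusRd; mem=10
  op8 P1: load  L4 → S/S/I on L4; bus BusRd; mem=50
  op9 P2: store L6 := 36 → I/I/M on L6; bus BusRdX; mem=30
  op10 P0: store L1 := 72 → M/I/I on L1; bus BusRdX; mem=60
  op11 P2: load  L1 → S/I/S on L1; bus BusRd Flush; mem=72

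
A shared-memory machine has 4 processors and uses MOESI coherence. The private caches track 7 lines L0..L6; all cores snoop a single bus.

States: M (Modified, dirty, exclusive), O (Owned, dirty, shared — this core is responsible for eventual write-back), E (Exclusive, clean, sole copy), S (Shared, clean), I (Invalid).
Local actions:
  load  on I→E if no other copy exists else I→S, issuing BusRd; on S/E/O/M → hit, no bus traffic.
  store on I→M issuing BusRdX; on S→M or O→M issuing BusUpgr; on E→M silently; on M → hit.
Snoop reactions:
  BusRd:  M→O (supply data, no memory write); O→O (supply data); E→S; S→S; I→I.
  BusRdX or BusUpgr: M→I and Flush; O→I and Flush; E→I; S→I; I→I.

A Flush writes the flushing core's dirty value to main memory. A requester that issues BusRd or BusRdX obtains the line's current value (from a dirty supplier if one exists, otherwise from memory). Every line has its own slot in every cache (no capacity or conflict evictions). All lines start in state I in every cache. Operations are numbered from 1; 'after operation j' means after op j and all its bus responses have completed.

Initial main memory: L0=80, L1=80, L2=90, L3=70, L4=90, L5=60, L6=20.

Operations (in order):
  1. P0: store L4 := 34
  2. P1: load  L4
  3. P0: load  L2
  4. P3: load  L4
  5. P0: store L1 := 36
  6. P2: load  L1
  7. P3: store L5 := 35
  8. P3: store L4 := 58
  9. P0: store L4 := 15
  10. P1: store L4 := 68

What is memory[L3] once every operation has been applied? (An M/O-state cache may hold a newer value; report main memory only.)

[1] P0: store L4 := 34 | P0:M(34), P1:I, P2:I, P3:I | bus: BusRdX
[2] P1: load  L4 | P0:O(34), P1:S(34), P2:I, P3:I | bus: BusRd
[3] P0: load  L2 | P0:E(90), P1:I, P2:I, P3:I | bus: BusRd
[4] P3: load  L4 | P0:O(34), P1:S(34), P2:I, P3:S(34) | bus: BusRd
[5] P0: store L1 := 36 | P0:M(36), P1:I, P2:I, P3:I | bus: BusRdX
[6] P2: load  L1 | P0:O(36), P1:I, P2:S(36), P3:I | bus: BusRd
[7] P3: store L5 := 35 | P0:I, P1:I, P2:I, P3:M(35) | bus: BusRdX
[8] P3: store L4 := 58 | P0:I, P1:I, P2:I, P3:M(58) | bus: BusUpgr,Flush
[9] P0: store L4 := 15 | P0:M(15), P1:I, P2:I, P3:I | bus: BusRdX,Flush
[10] P1: store L4 := 68 | P0:I, P1:M(68), P2:I, P3:I | bus: BusRdX,Flush

memory[L3] = 70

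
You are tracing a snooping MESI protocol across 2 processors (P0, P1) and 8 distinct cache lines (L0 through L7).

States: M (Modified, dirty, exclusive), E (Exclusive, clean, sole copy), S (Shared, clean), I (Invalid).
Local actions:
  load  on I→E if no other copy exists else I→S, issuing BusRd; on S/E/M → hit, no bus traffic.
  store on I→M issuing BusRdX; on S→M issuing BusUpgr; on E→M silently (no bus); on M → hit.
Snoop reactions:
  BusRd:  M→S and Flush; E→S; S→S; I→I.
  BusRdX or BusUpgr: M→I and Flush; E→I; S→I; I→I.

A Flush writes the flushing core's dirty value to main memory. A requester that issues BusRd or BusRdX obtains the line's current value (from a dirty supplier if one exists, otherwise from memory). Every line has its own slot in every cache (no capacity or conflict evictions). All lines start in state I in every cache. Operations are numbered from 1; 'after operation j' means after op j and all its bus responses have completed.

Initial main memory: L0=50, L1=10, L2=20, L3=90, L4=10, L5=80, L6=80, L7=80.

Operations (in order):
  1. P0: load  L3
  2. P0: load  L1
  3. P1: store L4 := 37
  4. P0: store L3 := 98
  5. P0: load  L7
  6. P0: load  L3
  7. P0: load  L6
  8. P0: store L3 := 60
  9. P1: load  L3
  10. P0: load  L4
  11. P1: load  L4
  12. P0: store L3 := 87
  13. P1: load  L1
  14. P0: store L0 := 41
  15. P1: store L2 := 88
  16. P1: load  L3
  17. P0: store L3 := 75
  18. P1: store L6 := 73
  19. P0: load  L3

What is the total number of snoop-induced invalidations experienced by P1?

  op1 P0: load  L3 → E/I on L3; bus BusRd; mem=90
  op2 P0: load  L1 → E/I on L1; bus BusRd; mem=10
  op3 P1: store L4 := 37 → I/M on L4; bus BusRdX; mem=10
  op4 P0: store L3 := 98 → M/I on L3; bus (none); mem=90
  op5 P0: load  L7 → E/I on L7; bus BusRd; mem=80
  op6 P0: load  L3 → M/I on L3; bus (none); mem=90
  op7 P0: load  L6 → E/I on L6; bus BusRd; mem=80
  op8 P0: store L3 := 60 → M/I on L3; bus (none); mem=90
  op9 P1: load  L3 → S/S on L3; bus BusRd Flush; mem=60
  op10 P0: load  L4 → S/S on L4; bus BusRd Flush; mem=37
  op11 P1: load  L4 → S/S on L4; bus (none); mem=37
  op12 P0: store L3 := 87 → M/I on L3; bus BusUpgr; mem=60
  op13 P1: load  L1 → S/S on L1; bus BusRd; mem=10
  op14 P0: store L0 := 41 → M/I on L0; bus BusRdX; mem=50
  op15 P1: store L2 := 88 → I/M on L2; bus BusRdX; mem=20
  op16 P1: load  L3 → S/S on L3; bus BusRd Flush; mem=87
  op17 P0: store L3 := 75 → M/I on L3; bus BusUpgr; mem=87
  op18 P1: store L6 := 73 → I/M on L6; bus BusRdX; mem=80
  op19 P0: load  L3 → M/I on L3; bus (none); mem=87

invalidations = 2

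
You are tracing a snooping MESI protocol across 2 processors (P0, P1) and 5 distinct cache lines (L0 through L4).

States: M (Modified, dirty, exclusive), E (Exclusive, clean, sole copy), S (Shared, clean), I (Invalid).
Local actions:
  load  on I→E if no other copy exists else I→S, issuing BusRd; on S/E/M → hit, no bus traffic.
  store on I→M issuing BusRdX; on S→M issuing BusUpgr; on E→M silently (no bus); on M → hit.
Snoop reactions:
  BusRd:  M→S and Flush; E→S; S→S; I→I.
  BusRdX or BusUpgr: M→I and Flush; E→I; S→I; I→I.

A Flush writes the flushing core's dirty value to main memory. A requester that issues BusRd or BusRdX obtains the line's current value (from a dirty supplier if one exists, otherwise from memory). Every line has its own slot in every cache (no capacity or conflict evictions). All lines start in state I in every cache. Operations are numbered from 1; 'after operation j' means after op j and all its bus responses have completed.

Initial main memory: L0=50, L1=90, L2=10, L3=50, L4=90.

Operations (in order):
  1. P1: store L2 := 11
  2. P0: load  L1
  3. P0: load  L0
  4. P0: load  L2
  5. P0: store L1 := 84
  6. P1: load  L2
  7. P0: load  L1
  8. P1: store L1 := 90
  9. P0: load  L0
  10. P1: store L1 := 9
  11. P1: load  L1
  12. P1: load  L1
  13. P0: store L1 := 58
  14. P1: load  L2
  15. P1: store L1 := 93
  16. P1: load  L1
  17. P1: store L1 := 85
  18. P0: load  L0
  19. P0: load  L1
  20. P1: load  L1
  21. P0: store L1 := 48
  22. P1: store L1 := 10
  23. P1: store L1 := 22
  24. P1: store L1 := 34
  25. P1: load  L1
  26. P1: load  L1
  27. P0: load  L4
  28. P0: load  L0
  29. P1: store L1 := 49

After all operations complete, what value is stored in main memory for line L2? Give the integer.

memory[L2] = 11

1. P1: store L2 := 11  bus=[BusRdX]  L2: P0=I P1=M  mem[L2]=10
2. P0: load  L1  bus=[BusRd]  L1: P0=E P1=I  mem[L1]=90
3. P0: load  L0  bus=[BusRd]  L0: P0=E P1=I  mem[L0]=50
4. P0: load  L2  bus=[BusRd,Flush]  L2: P0=S P1=S  mem[L2]=11
5. P0: store L1 := 84  bus=[-]  L1: P0=M P1=I  mem[L1]=90
6. P1: load  L2  bus=[-]  L2: P0=S P1=S  mem[L2]=11
7. P0: load  L1  bus=[-]  L1: P0=M P1=I  mem[L1]=90
8. P1: store L1 := 90  bus=[BusRdX,Flush]  L1: P0=I P1=M  mem[L1]=84
9. P0: load  L0  bus=[-]  L0: P0=E P1=I  mem[L0]=50
10. P1: store L1 := 9  bus=[-]  L1: P0=I P1=M  mem[L1]=84
11. P1: load  L1  bus=[-]  L1: P0=I P1=M  mem[L1]=84
12. P1: load  L1  bus=[-]  L1: P0=I P1=M  mem[L1]=84
13. P0: store L1 := 58  bus=[BusRdX,Flush]  L1: P0=M P1=I  mem[L1]=9
14. P1: load  L2  bus=[-]  L2: P0=S P1=S  mem[L2]=11
15. P1: store L1 := 93  bus=[BusRdX,Flush]  L1: P0=I P1=M  mem[L1]=58
16. P1: load  L1  bus=[-]  L1: P0=I P1=M  mem[L1]=58
17. P1: store L1 := 85  bus=[-]  L1: P0=I P1=M  mem[L1]=58
18. P0: load  L0  bus=[-]  L0: P0=E P1=I  mem[L0]=50
19. P0: load  L1  bus=[BusRd,Flush]  L1: P0=S P1=S  mem[L1]=85
20. P1: load  L1  bus=[-]  L1: P0=S P1=S  mem[L1]=85
21. P0: store L1 := 48  bus=[BusUpgr]  L1: P0=M P1=I  mem[L1]=85
22. P1: store L1 := 10  bus=[BusRdX,Flush]  L1: P0=I P1=M  mem[L1]=48
23. P1: store L1 := 22  bus=[-]  L1: P0=I P1=M  mem[L1]=48
24. P1: store L1 := 34  bus=[-]  L1: P0=I P1=M  mem[L1]=48
25. P1: load  L1  bus=[-]  L1: P0=I P1=M  mem[L1]=48
26. P1: load  L1  bus=[-]  L1: P0=I P1=M  mem[L1]=48
27. P0: load  L4  bus=[BusRd]  L4: P0=E P1=I  mem[L4]=90
28. P0: load  L0  bus=[-]  L0: P0=E P1=I  mem[L0]=50
29. P1: store L1 := 49  bus=[-]  L1: P0=I P1=M  mem[L1]=48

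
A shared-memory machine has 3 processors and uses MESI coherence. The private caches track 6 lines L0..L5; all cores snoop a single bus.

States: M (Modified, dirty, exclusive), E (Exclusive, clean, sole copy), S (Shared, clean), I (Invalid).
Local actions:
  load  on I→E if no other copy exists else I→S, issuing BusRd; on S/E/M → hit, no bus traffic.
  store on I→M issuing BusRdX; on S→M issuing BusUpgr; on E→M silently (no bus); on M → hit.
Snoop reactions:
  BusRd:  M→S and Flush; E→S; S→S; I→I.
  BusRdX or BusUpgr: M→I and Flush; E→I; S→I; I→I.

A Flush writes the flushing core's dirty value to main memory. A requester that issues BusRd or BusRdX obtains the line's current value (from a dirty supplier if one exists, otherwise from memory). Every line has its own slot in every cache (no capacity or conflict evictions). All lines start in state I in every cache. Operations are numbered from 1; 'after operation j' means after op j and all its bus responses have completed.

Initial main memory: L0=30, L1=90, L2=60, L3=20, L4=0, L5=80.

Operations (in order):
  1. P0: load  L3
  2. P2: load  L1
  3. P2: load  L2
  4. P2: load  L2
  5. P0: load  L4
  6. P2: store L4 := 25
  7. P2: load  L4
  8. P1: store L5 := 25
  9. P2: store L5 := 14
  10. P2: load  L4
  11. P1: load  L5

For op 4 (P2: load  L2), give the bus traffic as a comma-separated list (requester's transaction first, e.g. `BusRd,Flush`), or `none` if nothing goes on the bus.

step 1: P0: load  L3  ⟶  EII  (L3)  txn=BusRd  M[L3]=20
step 2: P2: load  L1  ⟶  IIE  (L1)  txn=BusRd  M[L1]=90
step 3: P2: load  L2  ⟶  IIE  (L2)  txn=BusRd  M[L2]=60
step 4: P2: load  L2  ⟶  IIE  (L2)  txn=∅  M[L2]=60
step 5: P0: load  L4  ⟶  EII  (L4)  txn=BusRd  M[L4]=0
step 6: P2: store L4 := 25  ⟶  IIM  (L4)  txn=BusRdX  M[L4]=0
step 7: P2: load  L4  ⟶  IIM  (L4)  txn=∅  M[L4]=0
step 8: P1: store L5 := 25  ⟶  IMI  (L5)  txn=BusRdX  M[L5]=80
step 9: P2: store L5 := 14  ⟶  IIM  (L5)  txn=BusRdX+Flush  M[L5]=25
step 10: P2: load  L4  ⟶  IIM  (L4)  txn=∅  M[L4]=0
step 11: P1: load  L5  ⟶  ISS  (L5)  txn=BusRd+Flush  M[L5]=14

bus = none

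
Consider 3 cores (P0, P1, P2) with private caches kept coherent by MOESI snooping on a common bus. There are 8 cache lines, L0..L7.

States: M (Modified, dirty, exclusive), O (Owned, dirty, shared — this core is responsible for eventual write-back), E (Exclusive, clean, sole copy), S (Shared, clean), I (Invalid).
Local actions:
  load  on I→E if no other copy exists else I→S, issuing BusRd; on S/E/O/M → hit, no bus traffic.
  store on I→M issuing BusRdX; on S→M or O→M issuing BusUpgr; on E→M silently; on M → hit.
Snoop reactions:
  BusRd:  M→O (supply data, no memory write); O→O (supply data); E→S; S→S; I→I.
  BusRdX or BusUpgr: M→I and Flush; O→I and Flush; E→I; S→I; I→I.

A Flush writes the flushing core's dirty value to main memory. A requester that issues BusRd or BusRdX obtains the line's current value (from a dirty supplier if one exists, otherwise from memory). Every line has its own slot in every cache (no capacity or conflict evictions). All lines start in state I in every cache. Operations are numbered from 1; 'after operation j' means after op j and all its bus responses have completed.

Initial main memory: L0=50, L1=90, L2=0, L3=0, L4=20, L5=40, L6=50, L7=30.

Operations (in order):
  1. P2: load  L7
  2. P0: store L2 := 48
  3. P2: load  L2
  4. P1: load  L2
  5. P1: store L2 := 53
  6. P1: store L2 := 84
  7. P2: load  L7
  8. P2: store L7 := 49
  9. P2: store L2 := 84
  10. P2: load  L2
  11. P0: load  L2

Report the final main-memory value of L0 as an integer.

[1] P2: load  L7 | P0:I, P1:I, P2:E(30) | bus: BusRd
[2] P0: store L2 := 48 | P0:M(48), P1:I, P2:I | bus: BusRdX
[3] P2: load  L2 | P0:O(48), P1:I, P2:S(48) | bus: BusRd
[4] P1: load  L2 | P0:O(48), P1:S(48), P2:S(48) | bus: BusRd
[5] P1: store L2 := 53 | P0:I, P1:M(53), P2:I | bus: BusUpgr,Flush
[6] P1: store L2 := 84 | P0:I, P1:M(84), P2:I | bus: none
[7] P2: load  L7 | P0:I, P1:I, P2:E(30) | bus: none
[8] P2: store L7 := 49 | P0:I, P1:I, P2:M(49) | bus: none
[9] P2: store L2 := 84 | P0:I, P1:I, P2:M(84) | bus: BusRdX,Flush
[10] P2: load  L2 | P0:I, P1:I, P2:M(84) | bus: none
[11] P0: load  L2 | P0:S(84), P1:I, P2:O(84) | bus: BusRd

memory[L0] = 50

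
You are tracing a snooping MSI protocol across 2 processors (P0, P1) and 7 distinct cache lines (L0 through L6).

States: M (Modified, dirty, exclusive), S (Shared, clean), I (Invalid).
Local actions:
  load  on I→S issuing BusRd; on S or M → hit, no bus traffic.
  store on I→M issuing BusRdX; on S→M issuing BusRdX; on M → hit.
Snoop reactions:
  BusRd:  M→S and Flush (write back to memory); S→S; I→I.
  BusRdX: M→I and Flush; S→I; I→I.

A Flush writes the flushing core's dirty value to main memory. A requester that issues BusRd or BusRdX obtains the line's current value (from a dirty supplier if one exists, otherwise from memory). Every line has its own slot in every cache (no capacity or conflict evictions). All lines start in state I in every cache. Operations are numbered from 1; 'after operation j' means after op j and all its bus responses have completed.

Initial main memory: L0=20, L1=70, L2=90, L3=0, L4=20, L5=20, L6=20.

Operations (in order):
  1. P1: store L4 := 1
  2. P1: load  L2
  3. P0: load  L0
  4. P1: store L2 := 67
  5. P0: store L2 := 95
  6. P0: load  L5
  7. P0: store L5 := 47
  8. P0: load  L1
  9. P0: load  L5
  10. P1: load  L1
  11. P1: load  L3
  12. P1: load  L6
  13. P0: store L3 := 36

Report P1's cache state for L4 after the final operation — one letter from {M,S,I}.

[1] P1: store L4 := 1 | P0:I, P1:M(1) | bus: BusRdX
[2] P1: load  L2 | P0:I, P1:S(90) | bus: BusRd
[3] P0: load  L0 | P0:S(20), P1:I | bus: BusRd
[4] P1: store L2 := 67 | P0:I, P1:M(67) | bus: BusRdX
[5] P0: store L2 := 95 | P0:M(95), P1:I | bus: BusRdX,Flush
[6] P0: load  L5 | P0:S(20), P1:I | bus: BusRd
[7] P0: store L5 := 47 | P0:M(47), P1:I | bus: BusRdX
[8] P0: load  L1 | P0:S(70), P1:I | bus: BusRd
[9] P0: load  L5 | P0:M(47), P1:I | bus: none
[10] P1: load  L1 | P0:S(70), P1:S(70) | bus: BusRd
[11] P1: load  L3 | P0:I, P1:S(0) | bus: BusRd
[12] P1: load  L6 | P0:I, P1:S(20) | bus: BusRd
[13] P0: store L3 := 36 | P0:M(36), P1:I | bus: BusRdX

state = M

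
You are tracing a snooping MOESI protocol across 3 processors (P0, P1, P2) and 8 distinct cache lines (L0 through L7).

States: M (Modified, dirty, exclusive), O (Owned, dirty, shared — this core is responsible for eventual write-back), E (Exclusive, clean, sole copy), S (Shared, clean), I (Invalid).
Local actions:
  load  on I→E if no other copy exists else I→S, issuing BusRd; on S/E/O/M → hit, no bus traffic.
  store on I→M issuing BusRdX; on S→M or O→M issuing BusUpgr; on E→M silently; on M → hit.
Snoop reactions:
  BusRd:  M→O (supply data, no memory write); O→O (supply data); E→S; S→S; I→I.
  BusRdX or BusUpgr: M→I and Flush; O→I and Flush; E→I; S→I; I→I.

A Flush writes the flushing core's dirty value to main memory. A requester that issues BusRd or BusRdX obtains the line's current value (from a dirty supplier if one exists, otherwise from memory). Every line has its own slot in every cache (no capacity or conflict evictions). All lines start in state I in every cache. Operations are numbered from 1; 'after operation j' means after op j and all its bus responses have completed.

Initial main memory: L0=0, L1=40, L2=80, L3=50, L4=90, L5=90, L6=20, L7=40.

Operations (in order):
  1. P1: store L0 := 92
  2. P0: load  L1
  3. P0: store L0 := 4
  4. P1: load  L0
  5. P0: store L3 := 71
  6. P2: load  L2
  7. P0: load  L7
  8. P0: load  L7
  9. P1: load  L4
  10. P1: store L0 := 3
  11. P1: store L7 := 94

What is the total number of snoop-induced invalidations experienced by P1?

step 1: P1: store L0 := 92  ⟶  IMI  (L0)  txn=BusRdX  M[L0]=0
step 2: P0: load  L1  ⟶  EII  (L1)  txn=BusRd  M[L1]=40
step 3: P0: store L0 := 4  ⟶  MII  (L0)  txn=BusRdX+Flush  M[L0]=92
step 4: P1: load  L0  ⟶  OSI  (L0)  txn=BusRd  M[L0]=92
step 5: P0: store L3 := 71  ⟶  MII  (L3)  txn=BusRdX  M[L3]=50
step 6: P2: load  L2  ⟶  IIE  (L2)  txn=BusRd  M[L2]=80
step 7: P0: load  L7  ⟶  EII  (L7)  txn=BusRd  M[L7]=40
step 8: P0: load  L7  ⟶  EII  (L7)  txn=∅  M[L7]=40
step 9: P1: load  L4  ⟶  IEI  (L4)  txn=BusRd  M[L4]=90
step 10: P1: store L0 := 3  ⟶  IMI  (L0)  txn=BusUpgr+Flush  M[L0]=4
step 11: P1: store L7 := 94  ⟶  IMI  (L7)  txn=BusRdX  M[L7]=40

invalidations = 1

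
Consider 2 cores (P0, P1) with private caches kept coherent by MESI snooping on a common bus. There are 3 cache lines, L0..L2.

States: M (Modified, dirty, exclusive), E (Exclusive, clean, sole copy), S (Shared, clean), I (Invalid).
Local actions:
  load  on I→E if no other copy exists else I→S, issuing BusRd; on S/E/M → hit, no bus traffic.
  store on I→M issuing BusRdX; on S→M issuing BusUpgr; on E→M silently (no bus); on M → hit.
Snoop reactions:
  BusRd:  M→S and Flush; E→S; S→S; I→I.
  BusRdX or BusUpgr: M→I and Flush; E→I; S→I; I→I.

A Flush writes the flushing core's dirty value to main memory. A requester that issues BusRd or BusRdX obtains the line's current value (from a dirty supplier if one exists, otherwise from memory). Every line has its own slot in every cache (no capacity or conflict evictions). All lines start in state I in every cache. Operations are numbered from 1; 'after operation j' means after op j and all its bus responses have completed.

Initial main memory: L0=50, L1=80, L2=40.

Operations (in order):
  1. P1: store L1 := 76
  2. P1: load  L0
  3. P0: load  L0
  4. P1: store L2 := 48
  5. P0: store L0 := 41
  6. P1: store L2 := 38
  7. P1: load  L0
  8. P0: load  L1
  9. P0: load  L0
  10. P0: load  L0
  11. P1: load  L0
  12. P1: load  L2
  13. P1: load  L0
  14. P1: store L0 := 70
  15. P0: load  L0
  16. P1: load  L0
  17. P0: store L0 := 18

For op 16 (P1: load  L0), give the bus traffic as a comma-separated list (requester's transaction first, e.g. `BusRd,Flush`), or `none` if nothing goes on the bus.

bus = none

[1] P1: store L1 := 76 | P0:I, P1:M(76) | bus: BusRdX
[2] P1: load  L0 | P0:I, P1:E(50) | bus: BusRd
[3] P0: load  L0 | P0:S(50), P1:S(50) | bus: BusRd
[4] P1: store L2 := 48 | P0:I, P1:M(48) | bus: BusRdX
[5] P0: store L0 := 41 | P0:M(41), P1:I | bus: BusUpgr
[6] P1: store L2 := 38 | P0:I, P1:M(38) | bus: none
[7] P1: load  L0 | P0:S(41), P1:S(41) | bus: BusRd,Flush
[8] P0: load  L1 | P0:S(76), P1:S(76) | bus: BusRd,Flush
[9] P0: load  L0 | P0:S(41), P1:S(41) | bus: none
[10] P0: load  L0 | P0:S(41), P1:S(41) | bus: none
[11] P1: load  L0 | P0:S(41), P1:S(41) | bus: none
[12] P1: load  L2 | P0:I, P1:M(38) | bus: none
[13] P1: load  L0 | P0:S(41), P1:S(41) | bus: none
[14] P1: store L0 := 70 | P0:I, P1:M(70) | bus: BusUpgr
[15] P0: load  L0 | P0:S(70), P1:S(70) | bus: BusRd,Flush
[16] P1: load  L0 | P0:S(70), P1:S(70) | bus: none
[17] P0: store L0 := 18 | P0:M(18), P1:I | bus: BusUpgr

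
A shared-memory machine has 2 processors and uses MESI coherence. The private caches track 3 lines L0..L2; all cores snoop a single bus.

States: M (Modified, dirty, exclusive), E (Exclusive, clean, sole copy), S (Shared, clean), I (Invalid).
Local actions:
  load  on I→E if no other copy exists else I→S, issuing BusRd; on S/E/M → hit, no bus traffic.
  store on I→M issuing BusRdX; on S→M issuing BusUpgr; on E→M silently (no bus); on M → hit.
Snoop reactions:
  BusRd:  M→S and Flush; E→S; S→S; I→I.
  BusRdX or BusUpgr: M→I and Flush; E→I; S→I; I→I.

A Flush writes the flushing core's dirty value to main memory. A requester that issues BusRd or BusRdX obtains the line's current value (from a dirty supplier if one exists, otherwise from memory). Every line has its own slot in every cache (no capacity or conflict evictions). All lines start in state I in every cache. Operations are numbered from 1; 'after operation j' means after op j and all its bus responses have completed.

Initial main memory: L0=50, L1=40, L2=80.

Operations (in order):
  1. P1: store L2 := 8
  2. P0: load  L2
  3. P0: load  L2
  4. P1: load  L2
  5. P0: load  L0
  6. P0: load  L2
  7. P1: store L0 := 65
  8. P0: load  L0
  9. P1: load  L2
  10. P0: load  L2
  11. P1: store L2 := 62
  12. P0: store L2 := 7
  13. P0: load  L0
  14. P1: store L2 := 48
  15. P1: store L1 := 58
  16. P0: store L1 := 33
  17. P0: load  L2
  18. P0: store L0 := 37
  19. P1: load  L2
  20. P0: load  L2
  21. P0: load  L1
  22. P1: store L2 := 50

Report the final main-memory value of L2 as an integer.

memory[L2] = 48

1. P1: store L2 := 8  bus=[BusRdX]  L2: P0=I P1=M  mem[L2]=80
2. P0: load  L2  bus=[BusRd,Flush]  L2: P0=S P1=S  mem[L2]=8
3. P0: load  L2  bus=[-]  L2: P0=S P1=S  mem[L2]=8
4. P1: load  L2  bus=[-]  L2: P0=S P1=S  mem[L2]=8
5. P0: load  L0  bus=[BusRd]  L0: P0=E P1=I  mem[L0]=50
6. P0: load  L2  bus=[-]  L2: P0=S P1=S  mem[L2]=8
7. P1: store L0 := 65  bus=[BusRdX]  L0: P0=I P1=M  mem[L0]=50
8. P0: load  L0  bus=[BusRd,Flush]  L0: P0=S P1=S  mem[L0]=65
9. P1: load  L2  bus=[-]  L2: P0=S P1=S  mem[L2]=8
10. P0: load  L2  bus=[-]  L2: P0=S P1=S  mem[L2]=8
11. P1: store L2 := 62  bus=[BusUpgr]  L2: P0=I P1=M  mem[L2]=8
12. P0: store L2 := 7  bus=[BusRdX,Flush]  L2: P0=M P1=I  mem[L2]=62
13. P0: load  L0  bus=[-]  L0: P0=S P1=S  mem[L0]=65
14. P1: store L2 := 48  bus=[BusRdX,Flush]  L2: P0=I P1=M  mem[L2]=7
15. P1: store L1 := 58  bus=[BusRdX]  L1: P0=I P1=M  mem[L1]=40
16. P0: store L1 := 33  bus=[BusRdX,Flush]  L1: P0=M P1=I  mem[L1]=58
17. P0: load  L2  bus=[BusRd,Flush]  L2: P0=S P1=S  mem[L2]=48
18. P0: store L0 := 37  bus=[BusUpgr]  L0: P0=M P1=I  mem[L0]=65
19. P1: load  L2  bus=[-]  L2: P0=S P1=S  mem[L2]=48
20. P0: load  L2  bus=[-]  L2: P0=S P1=S  mem[L2]=48
21. P0: load  L1  bus=[-]  L1: P0=M P1=I  mem[L1]=58
22. P1: store L2 := 50  bus=[BusUpgr]  L2: P0=I P1=M  mem[L2]=48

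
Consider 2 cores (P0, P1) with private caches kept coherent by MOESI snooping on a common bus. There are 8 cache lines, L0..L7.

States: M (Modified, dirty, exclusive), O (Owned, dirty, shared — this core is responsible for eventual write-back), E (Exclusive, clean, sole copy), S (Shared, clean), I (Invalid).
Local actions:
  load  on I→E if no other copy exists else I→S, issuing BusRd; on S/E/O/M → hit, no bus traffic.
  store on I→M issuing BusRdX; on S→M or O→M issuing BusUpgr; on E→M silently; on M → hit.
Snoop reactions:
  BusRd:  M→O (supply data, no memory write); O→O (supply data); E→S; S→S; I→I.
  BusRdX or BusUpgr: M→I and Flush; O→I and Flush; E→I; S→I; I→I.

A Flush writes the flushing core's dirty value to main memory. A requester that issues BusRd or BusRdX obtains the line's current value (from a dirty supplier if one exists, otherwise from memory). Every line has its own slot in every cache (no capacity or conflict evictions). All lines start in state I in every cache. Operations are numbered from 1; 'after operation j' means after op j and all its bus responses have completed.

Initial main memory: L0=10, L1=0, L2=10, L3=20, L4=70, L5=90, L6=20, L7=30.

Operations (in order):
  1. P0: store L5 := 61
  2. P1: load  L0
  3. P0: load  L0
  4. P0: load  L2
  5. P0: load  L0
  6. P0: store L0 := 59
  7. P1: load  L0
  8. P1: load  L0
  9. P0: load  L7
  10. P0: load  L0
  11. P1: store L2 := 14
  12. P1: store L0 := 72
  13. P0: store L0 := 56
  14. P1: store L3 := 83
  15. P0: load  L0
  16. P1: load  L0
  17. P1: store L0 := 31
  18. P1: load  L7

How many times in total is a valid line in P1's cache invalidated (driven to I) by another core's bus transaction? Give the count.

invalidations = 2

1. P0: store L5 := 61  bus=[BusRdX]  L5: P0=M P1=I  mem[L5]=90
2. P1: load  L0  bus=[BusRd]  L0: P0=I P1=E  mem[L0]=10
3. P0: load  L0  bus=[BusRd]  L0: P0=S P1=S  mem[L0]=10
4. P0: load  L2  bus=[BusRd]  L2: P0=E P1=I  mem[L2]=10
5. P0: load  L0  bus=[-]  L0: P0=S P1=S  mem[L0]=10
6. P0: store L0 := 59  bus=[BusUpgr]  L0: P0=M P1=I  mem[L0]=10
7. P1: load  L0  bus=[BusRd]  L0: P0=O P1=S  mem[L0]=10
8. P1: load  L0  bus=[-]  L0: P0=O P1=S  mem[L0]=10
9. P0: load  L7  bus=[BusRd]  L7: P0=E P1=I  mem[L7]=30
10. P0: load  L0  bus=[-]  L0: P0=O P1=S  mem[L0]=10
11. P1: store L2 := 14  bus=[BusRdX]  L2: P0=I P1=M  mem[L2]=10
12. P1: store L0 := 72  bus=[BusUpgr,Flush]  L0: P0=I P1=M  mem[L0]=59
13. P0: store L0 := 56  bus=[BusRdX,Flush]  L0: P0=M P1=I  mem[L0]=72
14. P1: store L3 := 83  bus=[BusRdX]  L3: P0=I P1=M  mem[L3]=20
15. P0: load  L0  bus=[-]  L0: P0=M P1=I  mem[L0]=72
16. P1: load  L0  bus=[BusRd]  L0: P0=O P1=S  mem[L0]=72
17. P1: store L0 := 31  bus=[BusUpgr,Flush]  L0: P0=I P1=M  mem[L0]=56
18. P1: load  L7  bus=[BusRd]  L7: P0=S P1=S  mem[L7]=30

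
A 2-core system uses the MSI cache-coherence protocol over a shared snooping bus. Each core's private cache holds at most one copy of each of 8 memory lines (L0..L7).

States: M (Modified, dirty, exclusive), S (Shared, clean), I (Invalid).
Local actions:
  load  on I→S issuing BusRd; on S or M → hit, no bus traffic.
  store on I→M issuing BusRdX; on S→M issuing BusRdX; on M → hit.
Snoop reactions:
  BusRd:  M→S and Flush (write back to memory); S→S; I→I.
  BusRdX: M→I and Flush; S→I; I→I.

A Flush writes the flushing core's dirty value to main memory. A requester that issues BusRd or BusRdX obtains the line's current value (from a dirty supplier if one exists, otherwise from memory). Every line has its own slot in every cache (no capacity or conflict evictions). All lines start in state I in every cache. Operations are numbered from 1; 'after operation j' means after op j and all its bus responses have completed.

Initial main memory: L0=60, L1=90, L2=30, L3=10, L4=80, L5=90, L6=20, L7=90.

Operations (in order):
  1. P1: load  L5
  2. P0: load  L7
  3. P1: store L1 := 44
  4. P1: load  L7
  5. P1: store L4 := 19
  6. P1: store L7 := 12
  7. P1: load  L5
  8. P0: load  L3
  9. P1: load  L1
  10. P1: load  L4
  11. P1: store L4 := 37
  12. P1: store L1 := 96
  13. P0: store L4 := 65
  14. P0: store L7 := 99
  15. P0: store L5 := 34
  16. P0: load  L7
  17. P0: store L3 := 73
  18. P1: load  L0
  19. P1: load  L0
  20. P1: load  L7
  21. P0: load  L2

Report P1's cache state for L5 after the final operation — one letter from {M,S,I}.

[1] P1: load  L5 | P0:I, P1:S(90) | bus: BusRd
[2] P0: load  L7 | P0:S(90), P1:I | bus: BusRd
[3] P1: store L1 := 44 | P0:I, P1:M(44) | bus: BusRdX
[4] P1: load  L7 | P0:S(90), P1:S(90) | bus: BusRd
[5] P1: store L4 := 19 | P0:I, P1:M(19) | bus: BusRdX
[6] P1: store L7 := 12 | P0:I, P1:M(12) | bus: BusRdX
[7] P1: load  L5 | P0:I, P1:S(90) | bus: none
[8] P0: load  L3 | P0:S(10), P1:I | bus: BusRd
[9] P1: load  L1 | P0:I, P1:M(44) | bus: none
[10] P1: load  L4 | P0:I, P1:M(19) | bus: none
[11] P1: store L4 := 37 | P0:I, P1:M(37) | bus: none
[12] P1: store L1 := 96 | P0:I, P1:M(96) | bus: none
[13] P0: store L4 := 65 | P0:M(65), P1:I | bus: BusRdX,Flush
[14] P0: store L7 := 99 | P0:M(99), P1:I | bus: BusRdX,Flush
[15] P0: store L5 := 34 | P0:M(34), P1:I | bus: BusRdX
[16] P0: load  L7 | P0:M(99), P1:I | bus: none
[17] P0: store L3 := 73 | P0:M(73), P1:I | bus: BusRdX
[18] P1: load  L0 | P0:I, P1:S(60) | bus: BusRd
[19] P1: load  L0 | P0:I, P1:S(60) | bus: none
[20] P1: load  L7 | P0:S(99), P1:S(99) | bus: BusRd,Flush
[21] P0: load  L2 | P0:S(30), P1:I | bus: BusRd

state = I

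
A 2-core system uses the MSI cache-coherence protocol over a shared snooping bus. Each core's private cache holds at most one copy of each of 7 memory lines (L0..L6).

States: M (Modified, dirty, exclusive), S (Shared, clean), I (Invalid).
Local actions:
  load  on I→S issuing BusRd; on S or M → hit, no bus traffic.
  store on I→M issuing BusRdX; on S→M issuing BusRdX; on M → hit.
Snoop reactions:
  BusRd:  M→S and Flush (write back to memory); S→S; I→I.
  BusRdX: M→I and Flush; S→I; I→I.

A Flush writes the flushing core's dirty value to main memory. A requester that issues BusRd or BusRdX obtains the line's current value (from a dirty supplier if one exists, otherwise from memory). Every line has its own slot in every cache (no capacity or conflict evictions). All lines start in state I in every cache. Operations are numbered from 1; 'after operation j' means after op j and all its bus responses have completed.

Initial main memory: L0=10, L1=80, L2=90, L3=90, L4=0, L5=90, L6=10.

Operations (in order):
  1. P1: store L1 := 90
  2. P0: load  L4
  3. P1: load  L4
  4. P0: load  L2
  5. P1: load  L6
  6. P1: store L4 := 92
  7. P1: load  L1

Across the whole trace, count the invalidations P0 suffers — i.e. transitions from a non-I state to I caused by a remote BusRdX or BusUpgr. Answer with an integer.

  op1 P1: store L1 := 90 → I/M on L1; bus BusRdX; mem=80
  op2 P0: load  L4 → S/I on L4; bus BusRd; mem=0
  op3 P1: load  L4 → S/S on L4; bus BusRd; mem=0
  op4 P0: load  L2 → S/I on L2; bus BusRd; mem=90
  op5 P1: load  L6 → I/S on L6; bus BusRd; mem=10
  op6 P1: store L4 := 92 → I/M on L4; bus BusRdX; mem=0
  op7 P1: load  L1 → I/M on L1; bus (none); mem=80

invalidations = 1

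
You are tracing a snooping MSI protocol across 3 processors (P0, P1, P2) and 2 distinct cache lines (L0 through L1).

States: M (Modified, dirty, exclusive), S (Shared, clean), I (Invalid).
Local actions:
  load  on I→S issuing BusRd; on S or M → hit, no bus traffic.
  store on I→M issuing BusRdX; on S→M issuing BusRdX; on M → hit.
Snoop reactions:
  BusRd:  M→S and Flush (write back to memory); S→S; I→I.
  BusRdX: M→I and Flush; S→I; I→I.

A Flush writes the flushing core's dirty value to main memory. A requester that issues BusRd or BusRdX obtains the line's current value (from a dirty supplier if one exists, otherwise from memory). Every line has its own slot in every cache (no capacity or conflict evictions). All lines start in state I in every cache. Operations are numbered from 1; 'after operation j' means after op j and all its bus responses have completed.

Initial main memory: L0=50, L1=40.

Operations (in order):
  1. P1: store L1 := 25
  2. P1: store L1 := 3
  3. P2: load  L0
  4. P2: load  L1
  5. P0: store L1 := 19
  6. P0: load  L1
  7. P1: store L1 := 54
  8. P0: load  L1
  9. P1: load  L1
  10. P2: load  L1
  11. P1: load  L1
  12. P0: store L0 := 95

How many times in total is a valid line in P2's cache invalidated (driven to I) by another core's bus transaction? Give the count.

[1] P1: store L1 := 25 | P0:I, P1:M(25), P2:I | bus: BusRdX
[2] P1: store L1 := 3 | P0:I, P1:M(3), P2:I | bus: none
[3] P2: load  L0 | P0:I, P1:I, P2:S(50) | bus: BusRd
[4] P2: load  L1 | P0:I, P1:S(3), P2:S(3) | bus: BusRd,Flush
[5] P0: store L1 := 19 | P0:M(19), P1:I, P2:I | bus: BusRdX
[6] P0: load  L1 | P0:M(19), P1:I, P2:I | bus: none
[7] P1: store L1 := 54 | P0:I, P1:M(54), P2:I | bus: BusRdX,Flush
[8] P0: load  L1 | P0:S(54), P1:S(54), P2:I | bus: BusRd,Flush
[9] P1: load  L1 | P0:S(54), P1:S(54), P2:I | bus: none
[10] P2: load  L1 | P0:S(54), P1:S(54), P2:S(54) | bus: BusRd
[11] P1: load  L1 | P0:S(54), P1:S(54), P2:S(54) | bus: none
[12] P0: store L0 := 95 | P0:M(95), P1:I, P2:I | bus: BusRdX

invalidations = 2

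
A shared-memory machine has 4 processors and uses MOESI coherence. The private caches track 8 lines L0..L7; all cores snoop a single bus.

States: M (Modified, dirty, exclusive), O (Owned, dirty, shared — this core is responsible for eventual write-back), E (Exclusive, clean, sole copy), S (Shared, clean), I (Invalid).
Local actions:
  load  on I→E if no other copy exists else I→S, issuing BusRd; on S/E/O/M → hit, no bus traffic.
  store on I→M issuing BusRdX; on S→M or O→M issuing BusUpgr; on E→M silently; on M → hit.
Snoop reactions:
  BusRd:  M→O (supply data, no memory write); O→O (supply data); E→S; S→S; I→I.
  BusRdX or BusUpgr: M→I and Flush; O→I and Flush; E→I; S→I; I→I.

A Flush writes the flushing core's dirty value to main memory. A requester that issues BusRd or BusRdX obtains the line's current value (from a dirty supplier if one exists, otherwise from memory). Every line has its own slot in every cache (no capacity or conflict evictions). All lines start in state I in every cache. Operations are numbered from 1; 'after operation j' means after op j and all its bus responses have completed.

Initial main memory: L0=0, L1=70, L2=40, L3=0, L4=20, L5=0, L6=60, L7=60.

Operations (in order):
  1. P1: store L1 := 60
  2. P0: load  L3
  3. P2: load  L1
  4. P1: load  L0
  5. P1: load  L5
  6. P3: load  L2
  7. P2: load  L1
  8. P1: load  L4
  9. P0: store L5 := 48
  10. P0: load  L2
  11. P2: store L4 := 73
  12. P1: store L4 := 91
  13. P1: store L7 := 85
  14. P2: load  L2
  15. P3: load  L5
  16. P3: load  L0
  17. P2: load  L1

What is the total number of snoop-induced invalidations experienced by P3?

invalidations = 0

[1] P1: store L1 := 60 | P0:I, P1:M(60), P2:I, P3:I | bus: BusRdX
[2] P0: load  L3 | P0:E(0), P1:I, P2:I, P3:I | bus: BusRd
[3] P2: load  L1 | P0:I, P1:O(60), P2:S(60), P3:I | bus: BusRd
[4] P1: load  L0 | P0:I, P1:E(0), P2:I, P3:I | bus: BusRd
[5] P1: load  L5 | P0:I, P1:E(0), P2:I, P3:I | bus: BusRd
[6] P3: load  L2 | P0:I, P1:I, P2:I, P3:E(40) | bus: BusRd
[7] P2: load  L1 | P0:I, P1:O(60), P2:S(60), P3:I | bus: none
[8] P1: load  L4 | P0:I, P1:E(20), P2:I, P3:I | bus: BusRd
[9] P0: store L5 := 48 | P0:M(48), P1:I, P2:I, P3:I | bus: BusRdX
[10] P0: load  L2 | P0:S(40), P1:I, P2:I, P3:S(40) | bus: BusRd
[11] P2: store L4 := 73 | P0:I, P1:I, P2:M(73), P3:I | bus: BusRdX
[12] P1: store L4 := 91 | P0:I, P1:M(91), P2:I, P3:I | bus: BusRdX,Flush
[13] P1: store L7 := 85 | P0:I, P1:M(85), P2:I, P3:I | bus: BusRdX
[14] P2: load  L2 | P0:S(40), P1:I, P2:S(40), P3:S(40) | bus: BusRd
[15] P3: load  L5 | P0:O(48), P1:I, P2:I, P3:S(48) | bus: BusRd
[16] P3: load  L0 | P0:I, P1:S(0), P2:I, P3:S(0) | bus: BusRd
[17] P2: load  L1 | P0:I, P1:O(60), P2:S(60), P3:I | bus: none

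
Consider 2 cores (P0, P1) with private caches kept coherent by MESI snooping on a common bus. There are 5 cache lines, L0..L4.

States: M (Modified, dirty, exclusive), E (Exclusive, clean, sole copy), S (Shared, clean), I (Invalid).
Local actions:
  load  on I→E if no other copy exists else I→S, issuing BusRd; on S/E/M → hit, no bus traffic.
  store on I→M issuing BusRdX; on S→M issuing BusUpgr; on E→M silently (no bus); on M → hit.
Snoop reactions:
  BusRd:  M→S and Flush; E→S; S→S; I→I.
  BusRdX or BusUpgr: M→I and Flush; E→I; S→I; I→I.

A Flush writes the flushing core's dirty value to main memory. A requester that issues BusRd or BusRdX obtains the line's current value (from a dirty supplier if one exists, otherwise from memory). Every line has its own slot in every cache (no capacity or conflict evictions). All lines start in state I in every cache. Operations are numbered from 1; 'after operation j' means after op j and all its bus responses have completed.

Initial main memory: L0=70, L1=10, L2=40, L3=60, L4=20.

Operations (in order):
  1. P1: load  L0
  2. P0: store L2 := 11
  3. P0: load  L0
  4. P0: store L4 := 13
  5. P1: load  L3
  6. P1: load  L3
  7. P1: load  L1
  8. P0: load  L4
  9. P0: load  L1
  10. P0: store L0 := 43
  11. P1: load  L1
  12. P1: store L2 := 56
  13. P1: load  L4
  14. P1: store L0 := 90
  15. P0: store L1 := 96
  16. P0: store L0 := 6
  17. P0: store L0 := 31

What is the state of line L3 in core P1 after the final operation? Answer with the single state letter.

state = E

[1] P1: load  L0 | P0:I, P1:E(70) | bus: BusRd
[2] P0: store L2 := 11 | P0:M(11), P1:I | bus: BusRdX
[3] P0: load  L0 | P0:S(70), P1:S(70) | bus: BusRd
[4] P0: store L4 := 13 | P0:M(13), P1:I | bus: BusRdX
[5] P1: load  L3 | P0:I, P1:E(60) | bus: BusRd
[6] P1: load  L3 | P0:I, P1:E(60) | bus: none
[7] P1: load  L1 | P0:I, P1:E(10) | bus: BusRd
[8] P0: load  L4 | P0:M(13), P1:I | bus: none
[9] P0: load  L1 | P0:S(10), P1:S(10) | bus: BusRd
[10] P0: store L0 := 43 | P0:M(43), P1:I | bus: BusUpgr
[11] P1: load  L1 | P0:S(10), P1:S(10) | bus: none
[12] P1: store L2 := 56 | P0:I, P1:M(56) | bus: BusRdX,Flush
[13] P1: load  L4 | P0:S(13), P1:S(13) | bus: BusRd,Flush
[14] P1: store L0 := 90 | P0:I, P1:M(90) | bus: BusRdX,Flush
[15] P0: store L1 := 96 | P0:M(96), P1:I | bus: BusUpgr
[16] P0: store L0 := 6 | P0:M(6), P1:I | bus: BusRdX,Flush
[17] P0: store L0 := 31 | P0:M(31), P1:I | bus: none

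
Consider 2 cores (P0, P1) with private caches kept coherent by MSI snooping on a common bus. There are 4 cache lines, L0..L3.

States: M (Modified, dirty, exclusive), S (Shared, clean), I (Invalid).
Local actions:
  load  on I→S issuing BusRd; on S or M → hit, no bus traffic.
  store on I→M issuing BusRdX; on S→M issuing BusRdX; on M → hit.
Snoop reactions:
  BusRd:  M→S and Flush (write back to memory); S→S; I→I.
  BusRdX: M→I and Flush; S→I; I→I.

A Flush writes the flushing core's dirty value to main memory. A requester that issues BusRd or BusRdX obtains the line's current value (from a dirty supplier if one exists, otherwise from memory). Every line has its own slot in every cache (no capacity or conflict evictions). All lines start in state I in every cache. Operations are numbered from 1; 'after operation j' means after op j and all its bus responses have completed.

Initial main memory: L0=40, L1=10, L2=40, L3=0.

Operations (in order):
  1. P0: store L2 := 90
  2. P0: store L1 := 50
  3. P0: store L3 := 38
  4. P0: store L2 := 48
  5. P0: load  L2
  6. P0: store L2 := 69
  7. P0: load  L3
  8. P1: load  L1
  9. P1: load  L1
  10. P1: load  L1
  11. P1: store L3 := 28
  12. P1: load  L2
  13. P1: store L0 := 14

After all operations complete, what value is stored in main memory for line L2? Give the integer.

memory[L2] = 69

1. P0: store L2 := 90  bus=[BusRdX]  L2: P0=M P1=I  mem[L2]=40
2. P0: store L1 := 50  bus=[BusRdX]  L1: P0=M P1=I  mem[L1]=10
3. P0: store L3 := 38  bus=[BusRdX]  L3: P0=M P1=I  mem[L3]=0
4. P0: store L2 := 48  bus=[-]  L2: P0=M P1=I  mem[L2]=40
5. P0: load  L2  bus=[-]  L2: P0=M P1=I  mem[L2]=40
6. P0: store L2 := 69  bus=[-]  L2: P0=M P1=I  mem[L2]=40
7. P0: load  L3  bus=[-]  L3: P0=M P1=I  mem[L3]=0
8. P1: load  L1  bus=[BusRd,Flush]  L1: P0=S P1=S  mem[L1]=50
9. P1: load  L1  bus=[-]  L1: P0=S P1=S  mem[L1]=50
10. P1: load  L1  bus=[-]  L1: P0=S P1=S  mem[L1]=50
11. P1: store L3 := 28  bus=[BusRdX,Flush]  L3: P0=I P1=M  mem[L3]=38
12. P1: load  L2  bus=[BusRd,Flush]  L2: P0=S P1=S  mem[L2]=69
13. P1: store L0 := 14  bus=[BusRdX]  L0: P0=I P1=M  mem[L0]=40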